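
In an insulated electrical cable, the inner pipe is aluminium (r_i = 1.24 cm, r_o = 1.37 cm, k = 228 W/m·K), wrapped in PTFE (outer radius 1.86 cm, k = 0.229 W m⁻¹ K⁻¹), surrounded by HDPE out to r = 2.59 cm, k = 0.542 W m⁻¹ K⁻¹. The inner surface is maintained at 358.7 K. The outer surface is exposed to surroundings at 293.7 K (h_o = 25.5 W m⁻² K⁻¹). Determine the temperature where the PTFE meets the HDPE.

Treat each layer as a resistance in series:
  R'_aluminium = ln(0.0137/0.0124)/(2πk) = 0.09970/(2π·228) = 6.959×10^-5 m·K/W
  R'_PTFE = ln(0.0186/0.0137)/(2πk) = 0.3058/(2π·0.229) = 0.2125 m·K/W
  R'_HDPE = ln(0.0259/0.0186)/(2πk) = 0.3311/(2π·0.542) = 0.09722 m·K/W
  R'_conv,out = 1/(2πr h) = 1/(2π·0.0259·25.5) = 0.2410 m·K/W
ΣR = 6.959×10^-5 + 0.2125 + 0.09722 + 0.2410 = 0.5508 m·K/W
Q' = ΔT/ΣR = (358.7 K − 293.7 K)/0.5508 = 118.0 W/m
From the inner boundary to the PTFE/HDPE interface, ΣR_partial = 0.2126 m·K/W.
T_interface = T_in − Q'·ΣR_partial = 358.7 K − (118.0)(0.2126) = 333.6 K

T = 333.6 K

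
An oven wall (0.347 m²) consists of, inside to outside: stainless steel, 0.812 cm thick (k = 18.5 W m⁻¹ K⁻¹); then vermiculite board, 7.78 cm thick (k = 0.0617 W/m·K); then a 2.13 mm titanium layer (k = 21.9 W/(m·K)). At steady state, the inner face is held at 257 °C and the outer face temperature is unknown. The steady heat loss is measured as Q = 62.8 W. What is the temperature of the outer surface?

Sum the resistances:
  R_stainless steel = L/(kA) = 0.00812/(18.5·0.347) = 0.001265 K/W
  R_vermiculite board = L/(kA) = 0.0778/(0.0617·0.347) = 3.634 K/W
  R_titanium = L/(kA) = 0.00213/(21.9·0.347) = 2.803×10^-4 K/W
ΣR = 3.635 K/W
ΔT = Q·ΣR = 62.8 × 3.635 = 228.3 K
Heat flows outward, so T_out = T_in − ΔT = 257 − 228.3 = 28.7 °C

T_out = 28.7 °C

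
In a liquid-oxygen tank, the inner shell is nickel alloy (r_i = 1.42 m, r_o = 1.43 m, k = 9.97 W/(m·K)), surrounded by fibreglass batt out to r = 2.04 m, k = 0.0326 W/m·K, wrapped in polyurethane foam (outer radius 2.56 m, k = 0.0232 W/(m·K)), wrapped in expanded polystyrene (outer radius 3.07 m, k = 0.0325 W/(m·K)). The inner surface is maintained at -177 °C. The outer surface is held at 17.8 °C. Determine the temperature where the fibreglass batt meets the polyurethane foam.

Treat each layer as a resistance in series:
  R_nickel alloy = (1/1.42 − 1/1.43)/(4πk) = 0.004925/(4π·9.97) = 3.931×10^-5 K/W
  R_fibreglass batt = (1/1.43 − 1/2.04)/(4πk) = 0.2091/(4π·0.0326) = 0.5104 K/W
  R_polyurethane foam = (1/2.04 − 1/2.56)/(4πk) = 0.09957/(4π·0.0232) = 0.3415 K/W
  R_expanded polystyrene = (1/2.56 − 1/3.07)/(4πk) = 0.06489/(4π·0.0325) = 0.1589 K/W
ΣR = 3.931×10^-5 + 0.5104 + 0.3415 + 0.1589 = 1.011 K/W
Q = ΔT/ΣR = (-177 °C − 17.8 °C)/1.011 = -192.7 W
From the inner boundary to the fibreglass batt/polyurethane foam interface, ΣR_partial = 0.5104 K/W.
T_interface = T_in − Q·ΣR_partial = -177 °C − (-192.7)(0.5104) = -78.6 °C

T = -78.6 °C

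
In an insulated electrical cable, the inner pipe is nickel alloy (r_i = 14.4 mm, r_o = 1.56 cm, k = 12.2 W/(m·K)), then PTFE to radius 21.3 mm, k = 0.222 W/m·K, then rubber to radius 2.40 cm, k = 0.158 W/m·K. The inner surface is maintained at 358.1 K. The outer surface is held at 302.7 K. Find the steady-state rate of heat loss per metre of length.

Treat each layer as a resistance in series:
  R'_nickel alloy = ln(0.0156/0.0144)/(2πk) = 0.08004/(2π·12.2) = 0.001044 m·K/W
  R'_PTFE = ln(0.0213/0.0156)/(2πk) = 0.3114/(2π·0.222) = 0.2233 m·K/W
  R'_rubber = ln(0.0240/0.0213)/(2πk) = 0.1193/(2π·0.158) = 0.1202 m·K/W
ΣR = 0.001044 + 0.2233 + 0.1202 = 0.3445 m·K/W
Q' = ΔT/ΣR = (358.1 K − 302.7 K)/0.3445 = 161 W/m

Q' = 161 W/m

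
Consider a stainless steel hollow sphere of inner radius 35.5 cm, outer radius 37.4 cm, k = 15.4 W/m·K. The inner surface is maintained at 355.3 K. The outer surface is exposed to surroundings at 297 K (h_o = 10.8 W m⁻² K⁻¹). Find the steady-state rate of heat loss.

Q = 1090 W

Treat each layer as a resistance in series:
  R_stainless steel = (1/0.355 − 1/0.374)/(4πk) = 0.1431/(4π·15.4) = 7.395×10^-4 K/W
  R_conv,out = 1/(4πr²h) = 1/(4π·0.374²·10.8) = 0.05268 K/W
ΣR = 7.395×10^-4 + 0.05268 = 0.05342 K/W
Q = ΔT/ΣR = (355.3 K − 297 K)/0.05342 = 1090 W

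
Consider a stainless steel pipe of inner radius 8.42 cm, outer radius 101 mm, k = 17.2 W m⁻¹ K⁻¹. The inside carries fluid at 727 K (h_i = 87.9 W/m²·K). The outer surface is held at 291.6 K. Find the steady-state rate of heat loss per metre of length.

Q' = 18.8 kW/m

Series thermal resistances, inner to outer:
  R'_conv,in = 1/(2πr h) = 1/(2π·0.0842·87.9) = 0.02150 m·K/W
  R'_stainless steel = ln(0.101/0.0842)/(2πk) = 0.1819/(2π·17.2) = 0.001683 m·K/W
ΣR = 0.02150 + 0.001683 = 0.02318 m·K/W
Q' = ΔT/ΣR = (727 K − 291.6 K)/0.02318 = 18800 W/m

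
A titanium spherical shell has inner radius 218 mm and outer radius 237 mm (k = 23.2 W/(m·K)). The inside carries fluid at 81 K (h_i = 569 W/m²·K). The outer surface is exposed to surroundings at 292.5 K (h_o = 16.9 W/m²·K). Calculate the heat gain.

Treat each layer as a resistance in series:
  R_conv,in = 1/(4πr²h) = 1/(4π·0.218²·569) = 0.002943 K/W
  R_titanium = (1/0.218 − 1/0.237)/(4πk) = 0.3677/(4π·23.2) = 0.001261 K/W
  R_conv,out = 1/(4πr²h) = 1/(4π·0.237²·16.9) = 0.08383 K/W
ΣR = 0.002943 + 0.001261 + 0.08383 = 0.08803 K/W
Q = ΔT/ΣR = (81 K − 292.5 K)/0.08803 = -2400 W
(Negative Q ⇒ heat flows inward; heat gain = 2400 W.)

Q = 2400 W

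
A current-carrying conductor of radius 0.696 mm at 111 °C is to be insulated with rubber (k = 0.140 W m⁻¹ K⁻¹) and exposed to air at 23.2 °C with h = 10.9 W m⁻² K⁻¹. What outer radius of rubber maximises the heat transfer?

For a cylinder, r_cr = k_ins/h = 0.140/10.9 = 0.0128 m = 1.28 cm

r_cr = 1.28 cm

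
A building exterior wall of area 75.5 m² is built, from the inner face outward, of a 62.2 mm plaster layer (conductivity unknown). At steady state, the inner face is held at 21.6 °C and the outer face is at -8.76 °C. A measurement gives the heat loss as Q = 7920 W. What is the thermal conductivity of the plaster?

ΣR = ΔT/Q = |21.6 − -8.76|/7920 = 0.003833 K/W
L/(kA) = 0.003833 ⇒ k = 0.0622/(0.003833·75.5) = 0.215 W/m·K

k = 0.215 W/m·K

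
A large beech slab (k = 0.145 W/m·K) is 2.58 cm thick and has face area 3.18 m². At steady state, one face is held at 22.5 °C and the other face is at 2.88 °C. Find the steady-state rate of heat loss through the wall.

Q = 351 W

Q = kA·ΔT/L = 0.145 × 3.18 × |22.5 °C − 2.88 °C| / 0.0258 = 351 W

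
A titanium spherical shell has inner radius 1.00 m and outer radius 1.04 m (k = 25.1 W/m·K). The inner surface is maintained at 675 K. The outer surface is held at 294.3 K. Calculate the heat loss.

Q = 4πk·ΔT/(1/r₁ − 1/r₂) = 4π × 25.1 × 380.7 / (1/1.00 − 1/1.04) = 3.12×10^6 W

Q = 3120 kW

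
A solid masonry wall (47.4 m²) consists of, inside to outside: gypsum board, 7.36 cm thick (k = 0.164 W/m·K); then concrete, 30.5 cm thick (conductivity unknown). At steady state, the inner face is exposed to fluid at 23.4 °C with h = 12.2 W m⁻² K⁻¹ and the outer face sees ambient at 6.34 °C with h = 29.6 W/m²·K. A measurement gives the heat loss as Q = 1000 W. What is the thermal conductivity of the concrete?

k = 1.25 W/m·K

ΣR = ΔT/Q = |23.4 − 6.34|/1000 = 0.01706 K/W
Known resistances:
  R_conv,in = 1/(hA) = 1/(12.2·47.4) = 0.001729 K/W
  R_gypsum board = L/(kA) = 0.0736/(0.164·47.4) = 0.009468 K/W
  R_conv,out = 1/(hA) = 1/(29.6·47.4) = 7.127×10^-4 K/W
R_concrete = ΣR − ΣR_known = 0.01706 − 0.01191 = 0.005150 K/W
L/(kA) = 0.005150 ⇒ k = 0.305/(0.005150·47.4) = 1.25 W/m·K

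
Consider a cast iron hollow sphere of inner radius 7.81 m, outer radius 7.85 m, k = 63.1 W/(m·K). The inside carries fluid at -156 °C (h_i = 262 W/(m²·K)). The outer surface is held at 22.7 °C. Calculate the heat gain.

Q = 30800 kW

Treat each layer as a resistance in series:
  R_conv,in = 1/(4πr²h) = 1/(4π·7.81²·262) = 4.980×10^-6 K/W
  R_cast iron = (1/7.81 − 1/7.85)/(4πk) = 6.524×10^-4/(4π·63.1) = 8.228×10^-7 K/W
ΣR = 4.980×10^-6 + 8.228×10^-7 = 5.803×10^-6 K/W
Q = ΔT/ΣR = (-156 °C − 22.7 °C)/5.803×10^-6 = -3.08×10^7 W
(Negative Q ⇒ heat flows inward; heat gain = 3.08×10^7 W.)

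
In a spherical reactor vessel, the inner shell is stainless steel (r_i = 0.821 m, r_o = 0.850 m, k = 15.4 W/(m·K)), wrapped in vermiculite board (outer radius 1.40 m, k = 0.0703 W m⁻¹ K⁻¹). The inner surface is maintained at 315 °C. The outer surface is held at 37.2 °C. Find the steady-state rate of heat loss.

Q = 531 W

Resistance network (inner→outer):
  R_stainless steel = (1/0.821 − 1/0.850)/(4πk) = 0.04156/(4π·15.4) = 2.147×10^-4 K/W
  R_vermiculite board = (1/0.850 − 1/1.40)/(4πk) = 0.4622/(4π·0.0703) = 0.5232 K/W
ΣR = 2.147×10^-4 + 0.5232 = 0.5234 K/W
Q = ΔT/ΣR = (315 °C − 37.2 °C)/0.5234 = 531 W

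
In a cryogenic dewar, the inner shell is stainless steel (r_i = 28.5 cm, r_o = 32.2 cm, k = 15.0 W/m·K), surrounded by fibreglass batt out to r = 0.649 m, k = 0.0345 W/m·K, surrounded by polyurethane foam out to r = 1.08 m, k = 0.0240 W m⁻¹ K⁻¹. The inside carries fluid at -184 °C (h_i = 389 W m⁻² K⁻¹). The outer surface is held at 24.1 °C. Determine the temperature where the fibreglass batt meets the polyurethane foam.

Resistance network (inner→outer):
  R_conv,in = 1/(4πr²h) = 1/(4π·0.285²·389) = 0.002519 K/W
  R_stainless steel = (1/0.285 − 1/0.322)/(4πk) = 0.4032/(4π·15.0) = 0.002139 K/W
  R_fibreglass batt = (1/0.322 − 1/0.649)/(4πk) = 1.565/(4π·0.0345) = 3.609 K/W
  R_polyurethane foam = (1/0.649 − 1/1.08)/(4πk) = 0.6149/(4π·0.0240) = 2.039 K/W
ΣR = 0.002519 + 0.002139 + 3.609 + 2.039 = 5.653 K/W
Q = ΔT/ΣR = (-184 °C − 24.1 °C)/5.653 = -36.81 W
From the inner boundary to the fibreglass batt/polyurethane foam interface, ΣR_partial = 3.614 K/W.
T_interface = T_in − Q·ΣR_partial = -184 °C − (-36.81)(3.614) = -51.0 °C

T = -51.0 °C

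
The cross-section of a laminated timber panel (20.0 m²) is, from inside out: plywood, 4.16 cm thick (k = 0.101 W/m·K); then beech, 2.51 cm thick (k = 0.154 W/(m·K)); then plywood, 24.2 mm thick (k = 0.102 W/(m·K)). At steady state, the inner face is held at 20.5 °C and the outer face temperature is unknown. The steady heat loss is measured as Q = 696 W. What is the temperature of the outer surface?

T_out = -7.76 °C

Sum the resistances:
  R_plywood = L/(kA) = 0.0416/(0.101·20.0) = 0.02059 K/W
  R_beech = L/(kA) = 0.0251/(0.154·20.0) = 0.008149 K/W
  R_plywood = L/(kA) = 0.0242/(0.102·20.0) = 0.01186 K/W
ΣR = 0.04061 K/W
ΔT = Q·ΣR = 696 × 0.04061 = 28.26 K
Heat flows outward, so T_out = T_in − ΔT = 20.5 − 28.26 = -7.76 °C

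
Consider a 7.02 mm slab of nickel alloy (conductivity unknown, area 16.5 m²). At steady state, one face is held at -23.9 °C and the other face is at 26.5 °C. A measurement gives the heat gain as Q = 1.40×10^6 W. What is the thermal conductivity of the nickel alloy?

ΣR = ΔT/Q = |-23.9 − 26.5|/1.40×10^6 = 3.600×10^-5 K/W
L/(kA) = 3.600×10^-5 ⇒ k = 0.00702/(3.600×10^-5·16.5) = 11.8 W/m·K

k = 11.8 W/m·K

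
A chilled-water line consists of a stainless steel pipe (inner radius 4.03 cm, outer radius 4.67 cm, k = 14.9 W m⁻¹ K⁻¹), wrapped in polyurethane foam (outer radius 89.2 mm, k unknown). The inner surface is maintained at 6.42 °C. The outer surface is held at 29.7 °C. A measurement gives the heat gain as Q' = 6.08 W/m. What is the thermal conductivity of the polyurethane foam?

k = 0.0269 W/m·K

ΣR = ΔT/Q' = |6.42 − 29.7|/6.08 = 3.829 m·K/W
Known resistances:
  R'_stainless steel = ln(0.0467/0.0403)/(2πk) = 0.1474/(2π·14.9) = 0.001574 m·K/W
R_polyurethane foam = ΣR − ΣR_known = 3.829 − 0.001574 = 3.827 m·K/W
ln(r₂/r₁)/(2πk) = 3.827 ⇒ k = 0.6471/(2π·3.827) = 0.0269 W/m·K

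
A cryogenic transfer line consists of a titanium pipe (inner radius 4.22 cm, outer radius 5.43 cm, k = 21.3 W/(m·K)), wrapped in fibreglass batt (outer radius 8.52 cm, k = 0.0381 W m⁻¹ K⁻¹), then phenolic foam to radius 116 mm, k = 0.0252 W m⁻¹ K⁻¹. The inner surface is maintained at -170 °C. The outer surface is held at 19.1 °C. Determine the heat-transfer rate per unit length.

Q' = 49.3 W/m

Resistance network (inner→outer):
  R'_titanium = ln(0.0543/0.0422)/(2πk) = 0.2521/(2π·21.3) = 0.001884 m·K/W
  R'_fibreglass batt = ln(0.0852/0.0543)/(2πk) = 0.4505/(2π·0.0381) = 1.882 m·K/W
  R'_phenolic foam = ln(0.116/0.0852)/(2πk) = 0.3086/(2π·0.0252) = 1.949 m·K/W
ΣR = 0.001884 + 1.882 + 1.949 = 3.833 m·K/W
Q' = ΔT/ΣR = (-170 °C − 19.1 °C)/3.833 = -49.3 W/m
(Negative Q' ⇒ heat flows inward; heat gain = 49.3 W/m.)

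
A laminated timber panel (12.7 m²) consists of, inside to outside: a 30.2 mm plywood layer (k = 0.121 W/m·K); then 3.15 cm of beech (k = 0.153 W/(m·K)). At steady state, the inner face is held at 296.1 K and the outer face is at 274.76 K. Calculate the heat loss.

Q = 595 W

Series thermal resistances, inner to outer:
  R_plywood = L/(kA) = 0.0302/(0.121·12.7) = 0.01965 K/W
  R_beech = L/(kA) = 0.0315/(0.153·12.7) = 0.01621 K/W
ΣR = 0.01965 + 0.01621 = 0.03586 K/W
Q = ΔT/ΣR = (296.1 K − 274.76 K)/0.03586 = 595 W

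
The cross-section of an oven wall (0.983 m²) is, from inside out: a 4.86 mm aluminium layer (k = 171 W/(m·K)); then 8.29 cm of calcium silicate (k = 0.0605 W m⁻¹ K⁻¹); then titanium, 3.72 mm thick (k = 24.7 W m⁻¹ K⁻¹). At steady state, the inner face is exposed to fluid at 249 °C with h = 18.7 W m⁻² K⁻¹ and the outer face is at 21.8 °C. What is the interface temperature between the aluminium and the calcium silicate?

T = 240 °C

Treat each layer as a resistance in series:
  R_conv,in = 1/(hA) = 1/(18.7·0.983) = 0.05440 K/W
  R_aluminium = L/(kA) = 0.00486/(171·0.983) = 2.891×10^-5 K/W
  R_calcium silicate = L/(kA) = 0.0829/(0.0605·0.983) = 1.394 K/W
  R_titanium = L/(kA) = 0.00372/(24.7·0.983) = 1.532×10^-4 K/W
ΣR = 0.05440 + 2.891×10^-5 + 1.394 + 1.532×10^-4 = 1.449 K/W
Q = ΔT/ΣR = (249 °C − 21.8 °C)/1.449 = 156.8 W
From the inner boundary to the aluminium/calcium silicate interface, ΣR_partial = 0.05443 K/W.
T_interface = T_in − Q·ΣR_partial = 249 °C − (156.8)(0.05443) = 240 °C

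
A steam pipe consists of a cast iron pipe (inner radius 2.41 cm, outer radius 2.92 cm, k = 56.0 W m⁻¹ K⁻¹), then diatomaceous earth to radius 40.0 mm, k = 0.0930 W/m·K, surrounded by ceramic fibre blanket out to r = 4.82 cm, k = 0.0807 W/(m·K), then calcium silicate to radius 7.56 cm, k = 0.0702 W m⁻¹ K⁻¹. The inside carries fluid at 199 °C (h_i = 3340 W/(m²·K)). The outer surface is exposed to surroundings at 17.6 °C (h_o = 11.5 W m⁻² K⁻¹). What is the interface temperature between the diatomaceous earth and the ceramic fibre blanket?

T = 153 °C

Treat each layer as a resistance in series:
  R'_conv,in = 1/(2πr h) = 1/(2π·0.0241·3340) = 0.001977 m·K/W
  R'_cast iron = ln(0.0292/0.0241)/(2πk) = 0.1920/(2π·56.0) = 5.456×10^-4 m·K/W
  R'_diatomaceous earth = ln(0.0400/0.0292)/(2πk) = 0.3147/(2π·0.0930) = 0.5386 m·K/W
  R'_ceramic fibre blanket = ln(0.0482/0.0400)/(2πk) = 0.1865/(2π·0.0807) = 0.3678 m·K/W
  R'_calcium silicate = ln(0.0756/0.0482)/(2πk) = 0.4501/(2π·0.0702) = 1.020 m·K/W
  R'_conv,out = 1/(2πr h) = 1/(2π·0.0756·11.5) = 0.1831 m·K/W
ΣR = 0.001977 + 5.456×10^-4 + 0.5386 + 0.3678 + 1.020 + 0.1831 = 2.112 m·K/W
Q' = ΔT/ΣR = (199 °C − 17.6 °C)/2.112 = 85.89 W/m
From the inner boundary to the diatomaceous earth/ceramic fibre blanket interface, ΣR_partial = 0.5411 m·K/W.
T_interface = T_in − Q'·ΣR_partial = 199 °C − (85.89)(0.5411) = 153 °C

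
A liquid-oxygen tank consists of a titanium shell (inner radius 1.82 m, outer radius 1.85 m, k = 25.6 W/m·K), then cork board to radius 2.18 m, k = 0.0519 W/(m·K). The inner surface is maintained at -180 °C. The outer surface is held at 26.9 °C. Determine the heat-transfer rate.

Q = 1650 W

Treat each layer as a resistance in series:
  R_titanium = (1/1.82 − 1/1.85)/(4πk) = 0.008910/(4π·25.6) = 2.770×10^-5 K/W
  R_cork board = (1/1.85 − 1/2.18)/(4πk) = 0.08182/(4π·0.0519) = 0.1255 K/W
ΣR = 2.770×10^-5 + 0.1255 = 0.1255 K/W
Q = ΔT/ΣR = (-180 °C − 26.9 °C)/0.1255 = -1650 W
(Negative Q ⇒ heat flows inward; heat gain = 1650 W.)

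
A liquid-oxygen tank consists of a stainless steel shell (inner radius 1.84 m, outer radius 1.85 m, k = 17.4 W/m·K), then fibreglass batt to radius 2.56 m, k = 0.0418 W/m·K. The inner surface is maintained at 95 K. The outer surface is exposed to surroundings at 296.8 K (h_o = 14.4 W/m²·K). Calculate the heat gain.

Q = 705 W

Resistance network (inner→outer):
  R_stainless steel = (1/1.84 − 1/1.85)/(4πk) = 0.002938/(4π·17.4) = 1.344×10^-5 K/W
  R_fibreglass batt = (1/1.85 − 1/2.56)/(4πk) = 0.1499/(4π·0.0418) = 0.2854 K/W
  R_conv,out = 1/(4πr²h) = 1/(4π·2.56²·14.4) = 8.432×10^-4 K/W
ΣR = 1.344×10^-5 + 0.2854 + 8.432×10^-4 = 0.2863 K/W
Q = ΔT/ΣR = (95 K − 296.8 K)/0.2863 = -705 W
(Negative Q ⇒ heat flows inward; heat gain = 705 W.)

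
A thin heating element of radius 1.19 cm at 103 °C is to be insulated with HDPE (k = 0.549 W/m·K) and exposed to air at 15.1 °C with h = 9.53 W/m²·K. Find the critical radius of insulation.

r_cr = 5.76 cm

For a cylinder, r_cr = k_ins/h = 0.549/9.53 = 0.0576 m = 5.76 cm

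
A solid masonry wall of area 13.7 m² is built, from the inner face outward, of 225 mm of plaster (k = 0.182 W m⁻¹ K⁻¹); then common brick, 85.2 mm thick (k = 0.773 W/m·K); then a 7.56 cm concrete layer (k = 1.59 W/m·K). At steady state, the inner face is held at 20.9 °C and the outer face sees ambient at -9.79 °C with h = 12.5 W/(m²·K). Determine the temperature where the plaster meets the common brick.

Treat each layer as a resistance in series:
  R_plaster = L/(kA) = 0.225/(0.182·13.7) = 0.09024 K/W
  R_common brick = L/(kA) = 0.0852/(0.773·13.7) = 0.008045 K/W
  R_concrete = L/(kA) = 0.0756/(1.59·13.7) = 0.003471 K/W
  R_conv,out = 1/(hA) = 1/(12.5·13.7) = 0.005839 K/W
ΣR = 0.09024 + 0.008045 + 0.003471 + 0.005839 = 0.1076 K/W
Q = ΔT/ΣR = (20.9 °C − -9.79 °C)/0.1076 = 285.2 W
From the inner boundary to the plaster/common brick interface, ΣR_partial = 0.09024 K/W.
T_interface = T_in − Q·ΣR_partial = 20.9 °C − (285.2)(0.09024) = -4.84 °C

T = -4.84 °C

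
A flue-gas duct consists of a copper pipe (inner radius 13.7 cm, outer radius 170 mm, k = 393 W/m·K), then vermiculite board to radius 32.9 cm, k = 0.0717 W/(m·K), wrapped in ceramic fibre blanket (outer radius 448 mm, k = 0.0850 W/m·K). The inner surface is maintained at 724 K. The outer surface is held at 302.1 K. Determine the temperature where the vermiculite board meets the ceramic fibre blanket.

Series thermal resistances, inner to outer:
  R'_copper = ln(0.170/0.137)/(2πk) = 0.2158/(2π·393) = 8.740×10^-5 m·K/W
  R'_vermiculite board = ln(0.329/0.170)/(2πk) = 0.6603/(2π·0.0717) = 1.466 m·K/W
  R'_ceramic fibre blanket = ln(0.448/0.329)/(2πk) = 0.3087/(2π·0.0850) = 0.5781 m·K/W
ΣR = 8.740×10^-5 + 1.466 + 0.5781 = 2.044 m·K/W
Q' = ΔT/ΣR = (724 K − 302.1 K)/2.044 = 206.4 W/m
From the inner boundary to the vermiculite board/ceramic fibre blanket interface, ΣR_partial = 1.466 m·K/W.
T_interface = T_in − Q'·ΣR_partial = 724 K − (206.4)(1.466) = 421 K

T = 421 K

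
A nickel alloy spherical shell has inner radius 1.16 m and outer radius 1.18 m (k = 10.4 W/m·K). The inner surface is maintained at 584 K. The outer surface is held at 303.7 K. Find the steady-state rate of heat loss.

Q = 2510 kW

Q = 4πk·ΔT/(1/r₁ − 1/r₂) = 4π × 10.4 × 280.3 / (1/1.16 − 1/1.18) = 2.51×10^6 W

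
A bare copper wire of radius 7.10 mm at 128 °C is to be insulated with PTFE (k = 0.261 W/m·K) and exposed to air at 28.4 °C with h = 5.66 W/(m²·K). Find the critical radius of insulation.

For a cylinder, r_cr = k_ins/h = 0.261/5.66 = 0.0461 m = 4.61 cm

r_cr = 4.61 cm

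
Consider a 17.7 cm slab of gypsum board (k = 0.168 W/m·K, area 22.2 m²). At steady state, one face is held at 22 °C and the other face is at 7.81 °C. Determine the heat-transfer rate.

Q = 299 W

Q = kA·ΔT/L = 0.168 × 22.2 × |22 °C − 7.81 °C| / 0.177 = 299 W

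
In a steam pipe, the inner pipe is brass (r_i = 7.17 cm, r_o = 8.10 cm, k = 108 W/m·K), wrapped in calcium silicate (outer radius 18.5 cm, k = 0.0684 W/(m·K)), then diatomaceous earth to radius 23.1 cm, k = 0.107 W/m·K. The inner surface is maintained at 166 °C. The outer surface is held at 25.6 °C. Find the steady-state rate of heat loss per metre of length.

Q' = 62.3 W/m

Treat each layer as a resistance in series:
  R'_brass = ln(0.0810/0.0717)/(2πk) = 0.1220/(2π·108) = 1.797×10^-4 m·K/W
  R'_calcium silicate = ln(0.185/0.0810)/(2πk) = 0.8259/(2π·0.0684) = 1.922 m·K/W
  R'_diatomaceous earth = ln(0.231/0.185)/(2πk) = 0.2221/(2π·0.107) = 0.3303 m·K/W
ΣR = 1.797×10^-4 + 1.922 + 0.3303 = 2.252 m·K/W
Q' = ΔT/ΣR = (166 °C − 25.6 °C)/2.252 = 62.3 W/m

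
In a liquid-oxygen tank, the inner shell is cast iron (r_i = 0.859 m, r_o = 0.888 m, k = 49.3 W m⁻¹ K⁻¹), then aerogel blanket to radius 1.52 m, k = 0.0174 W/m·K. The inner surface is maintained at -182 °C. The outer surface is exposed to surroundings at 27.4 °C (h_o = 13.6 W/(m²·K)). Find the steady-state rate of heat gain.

Series thermal resistances, inner to outer:
  R_cast iron = (1/0.859 − 1/0.888)/(4πk) = 0.03802/(4π·49.3) = 6.137×10^-5 K/W
  R_aerogel blanket = (1/0.888 − 1/1.52)/(4πk) = 0.4682/(4π·0.0174) = 2.141 K/W
  R_conv,out = 1/(4πr²h) = 1/(4π·1.52²·13.6) = 0.002533 K/W
ΣR = 6.137×10^-5 + 2.141 + 0.002533 = 2.144 K/W
Q = ΔT/ΣR = (-182 °C − 27.4 °C)/2.144 = -97.7 W
(Negative Q ⇒ heat flows inward; heat gain = 97.7 W.)

Q = 97.7 W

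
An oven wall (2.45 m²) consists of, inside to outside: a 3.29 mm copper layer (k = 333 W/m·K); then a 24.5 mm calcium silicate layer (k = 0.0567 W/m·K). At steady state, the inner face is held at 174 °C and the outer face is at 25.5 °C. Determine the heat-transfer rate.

Treat each layer as a resistance in series:
  R_copper = L/(kA) = 0.00329/(333·2.45) = 4.033×10^-6 K/W
  R_calcium silicate = L/(kA) = 0.0245/(0.0567·2.45) = 0.1764 K/W
ΣR = 4.033×10^-6 + 0.1764 = 0.1764 K/W
Q = ΔT/ΣR = (174 °C − 25.5 °C)/0.1764 = 842 W

Q = 842 W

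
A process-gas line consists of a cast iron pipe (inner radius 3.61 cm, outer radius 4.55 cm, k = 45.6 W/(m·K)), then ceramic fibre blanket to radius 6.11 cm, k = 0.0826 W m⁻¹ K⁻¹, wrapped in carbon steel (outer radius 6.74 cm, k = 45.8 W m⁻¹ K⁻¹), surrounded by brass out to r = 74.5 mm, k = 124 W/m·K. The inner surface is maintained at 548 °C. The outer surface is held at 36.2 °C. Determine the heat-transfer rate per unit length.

Treat each layer as a resistance in series:
  R'_cast iron = ln(0.0455/0.0361)/(2πk) = 0.2314/(2π·45.6) = 8.077×10^-4 m·K/W
  R'_ceramic fibre blanket = ln(0.0611/0.0455)/(2πk) = 0.2948/(2π·0.0826) = 0.5680 m·K/W
  R'_carbon steel = ln(0.0674/0.0611)/(2πk) = 0.09813/(2π·45.8) = 3.410×10^-4 m·K/W
  R'_brass = ln(0.0745/0.0674)/(2πk) = 0.1002/(2π·124) = 1.285×10^-4 m·K/W
ΣR = 8.077×10^-4 + 0.5680 + 3.410×10^-4 + 1.285×10^-4 = 0.5693 m·K/W
Q' = ΔT/ΣR = (548 °C − 36.2 °C)/0.5693 = 899 W/m

Q' = 899 W/m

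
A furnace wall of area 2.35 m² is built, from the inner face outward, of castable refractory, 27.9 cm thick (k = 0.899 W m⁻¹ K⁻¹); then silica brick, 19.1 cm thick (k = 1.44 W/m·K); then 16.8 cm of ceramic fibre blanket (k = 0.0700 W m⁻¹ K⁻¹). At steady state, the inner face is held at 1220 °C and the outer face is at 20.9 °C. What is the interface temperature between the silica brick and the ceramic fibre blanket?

Treat each layer as a resistance in series:
  R_castable refractory = L/(kA) = 0.279/(0.899·2.35) = 0.1321 K/W
  R_silica brick = L/(kA) = 0.191/(1.44·2.35) = 0.05644 K/W
  R_ceramic fibre blanket = L/(kA) = 0.168/(0.0700·2.35) = 1.021 K/W
ΣR = 0.1321 + 0.05644 + 1.021 = 1.210 K/W
Q = ΔT/ΣR = (1220 °C − 20.9 °C)/1.210 = 991.0 W
From the inner boundary to the silica brick/ceramic fibre blanket interface, ΣR_partial = 0.1885 K/W.
T_interface = T_in − Q·ΣR_partial = 1220 °C − (991.0)(0.1885) = 1033 °C

T = 1033 °C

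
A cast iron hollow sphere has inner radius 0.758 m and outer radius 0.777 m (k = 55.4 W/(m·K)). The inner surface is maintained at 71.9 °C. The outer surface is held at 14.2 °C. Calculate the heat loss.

Q = 1250 kW

Q = 4πk·ΔT/(1/r₁ − 1/r₂) = 4π × 55.4 × 57.7 / (1/0.758 − 1/0.777) = 1.25×10^6 W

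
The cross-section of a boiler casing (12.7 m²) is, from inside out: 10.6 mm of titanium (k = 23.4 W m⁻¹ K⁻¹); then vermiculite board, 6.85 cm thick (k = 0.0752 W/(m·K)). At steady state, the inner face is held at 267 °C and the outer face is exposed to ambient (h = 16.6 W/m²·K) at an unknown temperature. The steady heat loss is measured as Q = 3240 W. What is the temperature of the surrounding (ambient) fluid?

Series resistances:
  R_titanium = L/(kA) = 0.0106/(23.4·12.7) = 3.567×10^-5 K/W
  R_vermiculite board = L/(kA) = 0.0685/(0.0752·12.7) = 0.07172 K/W
  R_conv,out = 1/(hA) = 1/(16.6·12.7) = 0.004743 K/W
ΣR = 0.07650 K/W
ΔT = Q·ΣR = 3240 × 0.07650 = 247.9 K
Heat flows outward, so T_out = T_in − ΔT = 267 − 247.9 = 19.1 °C

T_out = 19.1 °C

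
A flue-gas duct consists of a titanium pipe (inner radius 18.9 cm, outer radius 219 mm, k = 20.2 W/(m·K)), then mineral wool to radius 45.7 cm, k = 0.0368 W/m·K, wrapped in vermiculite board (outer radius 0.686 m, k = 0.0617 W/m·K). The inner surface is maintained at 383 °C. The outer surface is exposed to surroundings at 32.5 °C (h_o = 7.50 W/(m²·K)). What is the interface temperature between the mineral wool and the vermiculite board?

T = 121 °C

Series thermal resistances, inner to outer:
  R'_titanium = ln(0.219/0.189)/(2πk) = 0.1473/(2π·20.2) = 0.001161 m·K/W
  R'_mineral wool = ln(0.457/0.219)/(2πk) = 0.7356/(2π·0.0368) = 3.181 m·K/W
  R'_vermiculite board = ln(0.686/0.457)/(2πk) = 0.4062/(2π·0.0617) = 1.048 m·K/W
  R'_conv,out = 1/(2πr h) = 1/(2π·0.686·7.50) = 0.03093 m·K/W
ΣR = 0.001161 + 3.181 + 1.048 + 0.03093 = 4.261 m·K/W
Q' = ΔT/ΣR = (383 °C − 32.5 °C)/4.261 = 82.26 W/m
From the inner boundary to the mineral wool/vermiculite board interface, ΣR_partial = 3.182 m·K/W.
T_interface = T_in − Q'·ΣR_partial = 383 °C − (82.26)(3.182) = 121 °C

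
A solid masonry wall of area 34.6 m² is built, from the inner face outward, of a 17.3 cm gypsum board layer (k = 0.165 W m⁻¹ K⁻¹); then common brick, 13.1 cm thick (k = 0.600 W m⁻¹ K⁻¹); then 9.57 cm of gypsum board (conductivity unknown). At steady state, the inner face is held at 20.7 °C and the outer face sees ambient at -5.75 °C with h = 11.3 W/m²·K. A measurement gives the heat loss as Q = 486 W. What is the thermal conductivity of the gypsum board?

ΣR = ΔT/Q = |20.7 − -5.75|/486 = 0.05442 K/W
Known resistances:
  R_gypsum board = L/(kA) = 0.173/(0.165·34.6) = 0.03030 K/W
  R_common brick = L/(kA) = 0.131/(0.600·34.6) = 0.006310 K/W
  R_conv,out = 1/(hA) = 1/(11.3·34.6) = 0.002558 K/W
R_gypsum board = ΣR − ΣR_known = 0.05442 − 0.03917 = 0.01525 K/W
L/(kA) = 0.01525 ⇒ k = 0.0957/(0.01525·34.6) = 0.181 W/m·K

k = 0.181 W/m·K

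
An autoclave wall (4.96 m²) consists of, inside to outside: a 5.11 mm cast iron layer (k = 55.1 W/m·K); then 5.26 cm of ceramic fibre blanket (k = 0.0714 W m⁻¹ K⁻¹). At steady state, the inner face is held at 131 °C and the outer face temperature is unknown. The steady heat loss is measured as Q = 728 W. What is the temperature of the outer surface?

Series resistances:
  R_cast iron = L/(kA) = 0.00511/(55.1·4.96) = 1.870×10^-5 K/W
  R_ceramic fibre blanket = L/(kA) = 0.0526/(0.0714·4.96) = 0.1485 K/W
ΣR = 0.1485 K/W
ΔT = Q·ΣR = 728 × 0.1485 = 108.1 K
Heat flows outward, so T_out = T_in − ΔT = 131 − 108.1 = 22.9 °C

T_out = 22.9 °C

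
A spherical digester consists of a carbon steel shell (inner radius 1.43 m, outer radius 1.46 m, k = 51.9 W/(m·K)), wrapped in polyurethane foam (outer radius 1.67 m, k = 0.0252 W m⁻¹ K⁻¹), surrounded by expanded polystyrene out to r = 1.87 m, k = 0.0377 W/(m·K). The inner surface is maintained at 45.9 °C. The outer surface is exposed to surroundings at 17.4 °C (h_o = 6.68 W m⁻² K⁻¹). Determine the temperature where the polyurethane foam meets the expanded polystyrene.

T = 27.0 °C

Treat each layer as a resistance in series:
  R_carbon steel = (1/1.43 − 1/1.46)/(4πk) = 0.01437/(4π·51.9) = 2.203×10^-5 K/W
  R_polyurethane foam = (1/1.46 − 1/1.67)/(4πk) = 0.08613/(4π·0.0252) = 0.2720 K/W
  R_expanded polystyrene = (1/1.67 − 1/1.87)/(4πk) = 0.06404/(4π·0.0377) = 0.1352 K/W
  R_conv,out = 1/(4πr²h) = 1/(4π·1.87²·6.68) = 0.003407 K/W
ΣR = 2.203×10^-5 + 0.2720 + 0.1352 + 0.003407 = 0.4106 K/W
Q = ΔT/ΣR = (45.9 °C − 17.4 °C)/0.4106 = 69.41 W
From the inner boundary to the polyurethane foam/expanded polystyrene interface, ΣR_partial = 0.2720 K/W.
T_interface = T_in − Q·ΣR_partial = 45.9 °C − (69.41)(0.2720) = 27.0 °C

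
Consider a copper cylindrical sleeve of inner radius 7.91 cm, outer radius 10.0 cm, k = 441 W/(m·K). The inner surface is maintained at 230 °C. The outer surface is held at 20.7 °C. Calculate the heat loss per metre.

Q' = 2πk·ΔT/ln(r₂/r₁) = 2π × 441 × 209.3 / ln(0.100/0.0791) = 2.47×10^6 W/m

Q' = 2470 kW/m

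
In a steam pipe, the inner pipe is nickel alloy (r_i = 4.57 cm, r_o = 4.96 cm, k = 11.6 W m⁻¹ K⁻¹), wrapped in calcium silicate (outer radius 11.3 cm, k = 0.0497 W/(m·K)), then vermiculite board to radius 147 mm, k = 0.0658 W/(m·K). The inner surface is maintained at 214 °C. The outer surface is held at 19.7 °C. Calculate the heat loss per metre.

Q' = 59.3 W/m

Resistance network (inner→outer):
  R'_nickel alloy = ln(0.0496/0.0457)/(2πk) = 0.08189/(2π·11.6) = 0.001124 m·K/W
  R'_calcium silicate = ln(0.113/0.0496)/(2πk) = 0.8234/(2π·0.0497) = 2.637 m·K/W
  R'_vermiculite board = ln(0.147/0.113)/(2πk) = 0.2630/(2π·0.0658) = 0.6362 m·K/W
ΣR = 0.001124 + 2.637 + 0.6362 = 3.274 m·K/W
Q' = ΔT/ΣR = (214 °C − 19.7 °C)/3.274 = 59.3 W/m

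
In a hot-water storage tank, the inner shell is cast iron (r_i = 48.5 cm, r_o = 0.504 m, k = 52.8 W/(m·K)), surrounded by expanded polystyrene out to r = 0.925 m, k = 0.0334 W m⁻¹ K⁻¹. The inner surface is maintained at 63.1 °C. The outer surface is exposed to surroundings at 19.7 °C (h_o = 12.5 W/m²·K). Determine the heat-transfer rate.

Q = 20.1 W

Series thermal resistances, inner to outer:
  R_cast iron = (1/0.485 − 1/0.504)/(4πk) = 0.07773/(4π·52.8) = 1.171×10^-4 K/W
  R_expanded polystyrene = (1/0.504 − 1/0.925)/(4πk) = 0.9030/(4π·0.0334) = 2.152 K/W
  R_conv,out = 1/(4πr²h) = 1/(4π·0.925²·12.5) = 0.007440 K/W
ΣR = 1.171×10^-4 + 2.152 + 0.007440 = 2.160 K/W
Q = ΔT/ΣR = (63.1 °C − 19.7 °C)/2.160 = 20.1 W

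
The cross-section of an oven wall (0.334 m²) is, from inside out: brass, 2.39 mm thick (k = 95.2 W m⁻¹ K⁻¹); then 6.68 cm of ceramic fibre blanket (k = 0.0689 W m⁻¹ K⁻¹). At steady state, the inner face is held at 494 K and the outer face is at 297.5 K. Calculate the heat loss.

Treat each layer as a resistance in series:
  R_brass = L/(kA) = 0.00239/(95.2·0.334) = 7.516×10^-5 K/W
  R_ceramic fibre blanket = L/(kA) = 0.0668/(0.0689·0.334) = 2.903 K/W
ΣR = 7.516×10^-5 + 2.903 = 2.903 K/W
Q = ΔT/ΣR = (494 K − 297.5 K)/2.903 = 67.7 W

Q = 67.7 W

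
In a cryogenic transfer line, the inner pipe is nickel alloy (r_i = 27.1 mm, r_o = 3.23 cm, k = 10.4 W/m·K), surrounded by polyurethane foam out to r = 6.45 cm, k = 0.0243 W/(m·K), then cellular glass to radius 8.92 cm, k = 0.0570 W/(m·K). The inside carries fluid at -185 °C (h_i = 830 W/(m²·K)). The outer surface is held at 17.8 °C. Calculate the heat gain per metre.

Q' = 37.2 W/m

Resistance network (inner→outer):
  R'_conv,in = 1/(2πr h) = 1/(2π·0.0271·830) = 0.007076 m·K/W
  R'_nickel alloy = ln(0.0323/0.0271)/(2πk) = 0.1755/(2π·10.4) = 0.002686 m·K/W
  R'_polyurethane foam = ln(0.0645/0.0323)/(2πk) = 0.6916/(2π·0.0243) = 4.530 m·K/W
  R'_cellular glass = ln(0.0892/0.0645)/(2πk) = 0.3242/(2π·0.0570) = 0.9053 m·K/W
ΣR = 0.007076 + 0.002686 + 4.530 + 0.9053 = 5.445 m·K/W
Q' = ΔT/ΣR = (-185 °C − 17.8 °C)/5.445 = -37.2 W/m
(Negative Q' ⇒ heat flows inward; heat gain = 37.2 W/m.)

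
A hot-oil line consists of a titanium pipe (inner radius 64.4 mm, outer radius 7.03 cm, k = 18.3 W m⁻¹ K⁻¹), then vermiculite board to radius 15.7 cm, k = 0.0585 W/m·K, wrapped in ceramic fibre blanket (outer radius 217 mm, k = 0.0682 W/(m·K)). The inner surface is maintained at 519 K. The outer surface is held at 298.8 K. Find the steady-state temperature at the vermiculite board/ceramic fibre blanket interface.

Resistance network (inner→outer):
  R'_titanium = ln(0.0703/0.0644)/(2πk) = 0.08766/(2π·18.3) = 7.624×10^-4 m·K/W
  R'_vermiculite board = ln(0.157/0.0703)/(2πk) = 0.8035/(2π·0.0585) = 2.186 m·K/W
  R'_ceramic fibre blanket = ln(0.217/0.157)/(2πk) = 0.3237/(2π·0.0682) = 0.7553 m·K/W
ΣR = 7.624×10^-4 + 2.186 + 0.7553 = 2.942 m·K/W
Q' = ΔT/ΣR = (519 K − 298.8 K)/2.942 = 74.85 W/m
From the inner boundary to the vermiculite board/ceramic fibre blanket interface, ΣR_partial = 2.187 m·K/W.
T_interface = T_in − Q'·ΣR_partial = 519 K − (74.85)(2.187) = 355.3 K

T = 355.3 K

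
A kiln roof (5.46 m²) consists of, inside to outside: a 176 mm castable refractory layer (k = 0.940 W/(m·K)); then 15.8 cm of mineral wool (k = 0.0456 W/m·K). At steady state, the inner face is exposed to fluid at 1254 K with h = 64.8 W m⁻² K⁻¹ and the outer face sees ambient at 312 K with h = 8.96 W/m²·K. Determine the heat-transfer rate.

Resistance network (inner→outer):
  R_conv,in = 1/(hA) = 1/(64.8·5.46) = 0.002826 K/W
  R_castable refractory = L/(kA) = 0.176/(0.940·5.46) = 0.03429 K/W
  R_mineral wool = L/(kA) = 0.158/(0.0456·5.46) = 0.6346 K/W
  R_conv,out = 1/(hA) = 1/(8.96·5.46) = 0.02044 K/W
ΣR = 0.002826 + 0.03429 + 0.6346 + 0.02044 = 0.6922 K/W
Q = ΔT/ΣR = (1254 K − 312 K)/0.6922 = 1360 W

Q = 1360 W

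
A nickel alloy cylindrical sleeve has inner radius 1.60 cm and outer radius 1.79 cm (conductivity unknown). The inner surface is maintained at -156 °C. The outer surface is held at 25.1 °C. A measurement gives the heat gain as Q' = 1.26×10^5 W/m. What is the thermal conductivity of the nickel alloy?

ΣR = ΔT/Q' = |-156 − 25.1|/1.26×10^5 = 0.001437 m·K/W
ln(r₂/r₁)/(2πk) = 0.001437 ⇒ k = 0.1122/(2π·0.001437) = 12.4 W/m·K

k = 12.4 W/m·K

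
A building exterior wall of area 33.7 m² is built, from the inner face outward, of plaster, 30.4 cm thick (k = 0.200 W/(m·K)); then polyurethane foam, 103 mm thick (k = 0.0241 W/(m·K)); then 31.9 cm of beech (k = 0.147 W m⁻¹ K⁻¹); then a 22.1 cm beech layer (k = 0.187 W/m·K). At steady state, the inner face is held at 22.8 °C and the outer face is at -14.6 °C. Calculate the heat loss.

Q = 138 W

Resistance network (inner→outer):
  R_plaster = L/(kA) = 0.304/(0.200·33.7) = 0.04510 K/W
  R_polyurethane foam = L/(kA) = 0.103/(0.0241·33.7) = 0.1268 K/W
  R_beech = L/(kA) = 0.319/(0.147·33.7) = 0.06439 K/W
  R_beech = L/(kA) = 0.221/(0.187·33.7) = 0.03507 K/W
ΣR = 0.04510 + 0.1268 + 0.06439 + 0.03507 = 0.2714 K/W
Q = ΔT/ΣR = (22.8 °C − -14.6 °C)/0.2714 = 138 W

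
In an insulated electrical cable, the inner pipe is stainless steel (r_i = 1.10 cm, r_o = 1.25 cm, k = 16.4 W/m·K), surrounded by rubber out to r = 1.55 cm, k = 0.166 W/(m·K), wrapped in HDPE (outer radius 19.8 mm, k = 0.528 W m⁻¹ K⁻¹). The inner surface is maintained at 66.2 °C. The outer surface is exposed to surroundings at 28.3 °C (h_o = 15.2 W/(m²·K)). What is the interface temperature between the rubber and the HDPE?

T = 56.5 °C

Treat each layer as a resistance in series:
  R'_stainless steel = ln(0.0125/0.0110)/(2πk) = 0.1278/(2π·16.4) = 0.001241 m·K/W
  R'_rubber = ln(0.0155/0.0125)/(2πk) = 0.2151/(2π·0.166) = 0.2062 m·K/W
  R'_HDPE = ln(0.0198/0.0155)/(2πk) = 0.2448/(2π·0.528) = 0.07380 m·K/W
  R'_conv,out = 1/(2πr h) = 1/(2π·0.0198·15.2) = 0.5288 m·K/W
ΣR = 0.001241 + 0.2062 + 0.07380 + 0.5288 = 0.8100 m·K/W
Q' = ΔT/ΣR = (66.2 °C − 28.3 °C)/0.8100 = 46.79 W/m
From the inner boundary to the rubber/HDPE interface, ΣR_partial = 0.2074 m·K/W.
T_interface = T_in − Q'·ΣR_partial = 66.2 °C − (46.79)(0.2074) = 56.5 °C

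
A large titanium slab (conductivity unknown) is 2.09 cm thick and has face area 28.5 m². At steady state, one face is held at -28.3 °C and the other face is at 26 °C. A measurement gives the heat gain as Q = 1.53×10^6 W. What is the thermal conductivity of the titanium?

k = 20.7 W/m·K

ΣR = ΔT/Q = |-28.3 − 26|/1.53×10^6 = 3.549×10^-5 K/W
L/(kA) = 3.549×10^-5 ⇒ k = 0.0209/(3.549×10^-5·28.5) = 20.7 W/m·K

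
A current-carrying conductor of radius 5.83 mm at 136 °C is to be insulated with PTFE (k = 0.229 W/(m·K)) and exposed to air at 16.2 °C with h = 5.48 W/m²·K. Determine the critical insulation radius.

For a cylinder, r_cr = k_ins/h = 0.229/5.48 = 0.0418 m = 4.18 cm

r_cr = 4.18 cm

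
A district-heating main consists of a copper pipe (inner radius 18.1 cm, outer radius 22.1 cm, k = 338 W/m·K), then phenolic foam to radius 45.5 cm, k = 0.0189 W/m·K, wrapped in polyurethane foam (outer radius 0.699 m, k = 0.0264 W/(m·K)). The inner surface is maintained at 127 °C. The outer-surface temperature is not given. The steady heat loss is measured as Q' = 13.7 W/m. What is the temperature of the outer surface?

Series resistances:
  R'_copper = ln(0.221/0.181)/(2πk) = 0.1997/(2π·338) = 9.402×10^-5 m·K/W
  R'_phenolic foam = ln(0.455/0.221)/(2πk) = 0.7221/(2π·0.0189) = 6.081 m·K/W
  R'_polyurethane foam = ln(0.699/0.455)/(2πk) = 0.4294/(2π·0.0264) = 2.588 m·K/W
ΣR = 8.670 m·K/W
ΔT = Q'·ΣR = 13.7 × 8.670 = 118.8 K
Heat flows outward, so T_out = T_in − ΔT = 127 − 118.8 = 8.2 °C

T_out = 8.2 °C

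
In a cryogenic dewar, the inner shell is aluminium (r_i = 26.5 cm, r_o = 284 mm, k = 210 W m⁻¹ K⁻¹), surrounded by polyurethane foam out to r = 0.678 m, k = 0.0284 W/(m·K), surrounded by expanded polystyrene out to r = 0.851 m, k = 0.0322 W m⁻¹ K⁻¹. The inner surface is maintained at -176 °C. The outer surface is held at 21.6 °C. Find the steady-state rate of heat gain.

Treat each layer as a resistance in series:
  R_aluminium = (1/0.265 − 1/0.284)/(4πk) = 0.2525/(4π·210) = 9.567×10^-5 K/W
  R_polyurethane foam = (1/0.284 − 1/0.678)/(4πk) = 2.046/(4π·0.0284) = 5.734 K/W
  R_expanded polystyrene = (1/0.678 − 1/0.851)/(4πk) = 0.2998/(4π·0.0322) = 0.7410 K/W
ΣR = 9.567×10^-5 + 5.734 + 0.7410 = 6.475 K/W
Q = ΔT/ΣR = (-176 °C − 21.6 °C)/6.475 = -30.5 W
(Negative Q ⇒ heat flows inward; heat gain = 30.5 W.)

Q = 30.5 W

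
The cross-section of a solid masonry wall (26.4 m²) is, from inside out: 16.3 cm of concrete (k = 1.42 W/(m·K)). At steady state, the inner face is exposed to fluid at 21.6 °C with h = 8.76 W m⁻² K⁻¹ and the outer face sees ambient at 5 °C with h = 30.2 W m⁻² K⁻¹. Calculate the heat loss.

Q = 1670 W

Resistance network (inner→outer):
  R_conv,in = 1/(hA) = 1/(8.76·26.4) = 0.004324 K/W
  R_concrete = L/(kA) = 0.163/(1.42·26.4) = 0.004348 K/W
  R_conv,out = 1/(hA) = 1/(30.2·26.4) = 0.001254 K/W
ΣR = 0.004324 + 0.004348 + 0.001254 = 0.009926 K/W
Q = ΔT/ΣR = (21.6 °C − 5 °C)/0.009926 = 1670 W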